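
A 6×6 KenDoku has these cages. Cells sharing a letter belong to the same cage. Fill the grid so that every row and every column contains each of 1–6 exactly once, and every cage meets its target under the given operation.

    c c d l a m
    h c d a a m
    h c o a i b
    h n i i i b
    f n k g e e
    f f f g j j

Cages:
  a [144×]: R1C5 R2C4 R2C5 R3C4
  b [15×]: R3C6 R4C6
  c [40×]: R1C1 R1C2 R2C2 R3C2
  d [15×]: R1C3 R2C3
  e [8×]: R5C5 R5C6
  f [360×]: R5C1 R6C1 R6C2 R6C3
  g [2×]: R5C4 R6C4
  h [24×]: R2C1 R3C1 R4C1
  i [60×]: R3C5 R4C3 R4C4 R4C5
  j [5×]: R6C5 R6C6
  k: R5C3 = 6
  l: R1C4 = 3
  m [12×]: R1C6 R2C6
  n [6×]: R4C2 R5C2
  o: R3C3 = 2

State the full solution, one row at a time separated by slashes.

2 4 5 3 1 6 / 1 5 3 4 6 2 / 4 1 2 6 3 5 / 6 2 1 5 4 3 / 5 3 6 1 2 4 / 3 6 4 2 5 1

L is a freebie, leaving R1C4 = 3.
O is a freebie; hence R3C3 = 2.
Cage k is a single given cell, leaving R5C3 = 6.
Row 1 already has 3; hence R1C3 = 5.
The two cells of cage d must have product 15; hence R2C3 = 3.
Column 3 now contains 3, leaving R6C3 = 4.
4 is placed in column 3; hence R4C3 = 1.
In row 2, 5 can only go at R2C2, so R2C2 = 5.
Row 5 needs a 5, and only R5C1 is open for it.
The only place for 3 in row 5 is R5C2.
The two cells of cage n must have product 6, leaving R4C2 = 2.
The 4 cells of cage f must have product 360, which forces R6C1 = 3.
Column 2 already has 3, which forces R6C2 = 6.
Cage c has product 40; hence R1C1 = 2.
Row 1 now contains 2, which forces R1C6 = 6.
6 is placed in column 6, leaving R2C6 = 2.
2 is placed in column 6, which forces R5C6 = 4.
Cage a has product 144, leaving R2C5 = 6.
The 4 cells of cage a must have product 144, leaving R3C4 = 6.
Row 5 now contains 4, leaving R5C5 = 2.
Cage h needs product 24, leaving R4C1 = 6.
Row 5 now contains 2, so R5C4 = 1.
Cage g needs two cells with product 2; hence R6C4 = 2.
Cage a needs product 144, leaving R1C5 = 1.
Column 4 now contains 1, so R2C4 = 4.
Column 4 already has 4, which forces R4C4 = 5.
Row 4 already has 5; hence R4C6 = 3.
Column 5 already has 1, so R6C5 = 5.
Row 6 now contains 5, so R6C6 = 1.
1 is placed in row 1, which forces R1C2 = 4.
4 is placed in row 2, leaving R2C1 = 1.
Cage h needs product 24, so R3C1 = 4.
The 4 cells of cage c must have product 40, which forces R3C2 = 1.
Cage i has product 60, which forces R3C5 = 3.
3 is placed in column 6; hence R3C6 = 5.
3 is placed in row 4, which forces R4C5 = 4.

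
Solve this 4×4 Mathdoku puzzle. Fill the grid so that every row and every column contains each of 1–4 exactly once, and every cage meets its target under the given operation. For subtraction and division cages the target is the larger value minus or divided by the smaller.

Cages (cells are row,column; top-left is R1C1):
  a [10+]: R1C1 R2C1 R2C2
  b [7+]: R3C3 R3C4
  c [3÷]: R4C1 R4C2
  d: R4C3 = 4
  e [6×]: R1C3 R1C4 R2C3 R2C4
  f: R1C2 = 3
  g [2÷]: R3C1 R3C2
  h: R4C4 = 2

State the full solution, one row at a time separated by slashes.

4 3 2 1 / 2 4 1 3 / 1 2 3 4 / 3 1 4 2

Cage f is a single given cell, leaving R1C2 = 3.
3 is placed in column 2, leaving R2C2 = 4.
3 is placed in column 2; hence R4C2 = 1.
D is a freebie; hence R4C3 = 4.
Cage h is given; hence R4C4 = 2.
3 is placed in row 1; hence R1C1 = 4.
The 4 cells of cage e must have product 6, so R1C3 = 2.
Column 4 now contains 2; hence R1C4 = 1.
Row 2 already has 4, so R2C1 = 2.
The 4 cells of cage e must have product 6; hence R2C3 = 1.
The 4 cells of cage e must have product 6, so R2C4 = 3.
4 is placed in column 1, which forces R3C1 = 1.
1 is placed in column 2, which forces R3C2 = 2.
Column 3 already has 4, which forces R3C3 = 3.
Cage b needs two cells with sum 7; hence R3C4 = 4.
Row 4 already has 1; hence R4C1 = 3.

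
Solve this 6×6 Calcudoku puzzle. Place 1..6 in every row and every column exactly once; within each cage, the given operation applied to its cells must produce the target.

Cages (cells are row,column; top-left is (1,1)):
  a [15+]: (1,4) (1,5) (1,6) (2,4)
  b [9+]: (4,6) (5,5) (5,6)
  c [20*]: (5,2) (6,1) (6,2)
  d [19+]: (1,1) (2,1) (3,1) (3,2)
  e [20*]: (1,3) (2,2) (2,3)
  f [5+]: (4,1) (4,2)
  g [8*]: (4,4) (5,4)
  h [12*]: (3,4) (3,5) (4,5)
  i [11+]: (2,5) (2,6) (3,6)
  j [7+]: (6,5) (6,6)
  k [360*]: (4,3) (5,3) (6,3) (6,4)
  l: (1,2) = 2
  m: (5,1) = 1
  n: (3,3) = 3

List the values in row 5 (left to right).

L is a freebie, so (1,2) = 2.
Cage n is given, so (3,3) = 3.
M is a freebie; hence (5,1) = 1.
The 3 cells of cage c must have product 20, which forces (6,2) = 1.
Cage f needs two cells with sum 5, which forces (4,1) = 2.
Column 2 already has 1, which forces (4,2) = 3.
Row 4 already has 2, which forces (4,4) = 4.
4 is placed in row 4, which forces (4,6) = 1.
4 is placed in column 4, so (5,4) = 2.
The 3 cells of cage h must have product 12, leaving (3,4) = 1.
The 3 cells of cage h must have product 12; hence (3,5) = 2.
1 is placed in row 4, which forces (4,5) = 6.
6 is placed in row 4, leaving (4,3) = 5.
The 3 cells of cage e must have product 20, which forces (2,2) = 5.
Column 2 already has 5, which forces (5,2) = 4.
Row 5 now contains 4, which forces (5,3) = 6.
Cage d needs sum 19, leaving (3,1) = 4.
Column 2 already has 4, which forces (3,2) = 6.
6 is placed in row 3; hence (3,6) = 5.
Column 6 now contains 5, leaving (5,6) = 3.
Cage c has product 20, which forces (6,1) = 5.
The 4 cells of cage a must have sum 15, leaving (1,4) = 5.
Cage a needs sum 15; hence (2,4) = 3.
Cage i needs sum 11, so (2,5) = 4.
Cage i has sum 11, so (2,6) = 2.
3 is placed in row 5, leaving (5,5) = 5.
3 is placed in column 4, so (6,4) = 6.
The two cells of cage j must have sum 7, leaving (6,5) = 3.
Cage j's pair has sum 7; hence (6,6) = 4.
Cage d has sum 19, so (1,1) = 3.
Cage e needs product 20, so (1,3) = 4.
3 is placed in column 5, so (1,5) = 1.
4 is placed in column 6, so (1,6) = 6.
Row 2 already has 3, leaving (2,1) = 6.
Row 2 now contains 4; hence (2,3) = 1.
Row 6 already has 4, leaving (6,3) = 2.
Filled in: 3 2 4 5 1 6 / 6 5 1 3 4 2 / 4 6 3 1 2 5 / 2 3 5 4 6 1 / 1 4 6 2 5 3 / 5 1 2 6 3 4.

1 4 6 2 5 3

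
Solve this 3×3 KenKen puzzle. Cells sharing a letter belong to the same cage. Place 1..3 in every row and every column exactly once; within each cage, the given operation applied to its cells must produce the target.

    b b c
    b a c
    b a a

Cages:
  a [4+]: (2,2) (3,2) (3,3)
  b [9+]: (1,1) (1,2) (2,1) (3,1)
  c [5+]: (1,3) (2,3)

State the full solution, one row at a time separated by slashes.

1 3 2 / 2 1 3 / 3 2 1

Cage b has sum 9, which forces (1,2) = 3.
3 is placed in row 1, which forces (1,3) = 2.
Cage a needs sum 4, which forces (2,2) = 1.
Column 3 already has 2, so (2,3) = 3.
Cage a has sum 4, so (3,2) = 2.
Cage a needs sum 4; hence (3,3) = 1.
Row 1 now contains 2, so (1,1) = 1.
Row 2 already has 3, leaving (2,1) = 2.
Row 3 already has 1, leaving (3,1) = 3.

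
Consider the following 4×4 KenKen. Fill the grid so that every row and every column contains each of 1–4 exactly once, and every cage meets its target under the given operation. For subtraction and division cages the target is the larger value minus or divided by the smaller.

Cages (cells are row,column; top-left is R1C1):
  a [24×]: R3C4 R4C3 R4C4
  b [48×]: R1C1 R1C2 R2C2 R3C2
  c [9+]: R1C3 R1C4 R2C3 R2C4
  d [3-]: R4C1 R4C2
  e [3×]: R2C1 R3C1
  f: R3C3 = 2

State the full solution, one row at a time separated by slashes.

2 4 1 3 / 3 2 4 1 / 1 3 2 4 / 4 1 3 2

Cage f is a single given cell, which forces R3C3 = 2.
Cage a needs product 24, leaving R4C4 = 2.
In row 1, 2 can only go at R1C1, so R1C1 = 2.
Cage b needs product 48, so R2C2 = 2.
The only place for 1 in row 3 is R3C1.
Column 1 already has 1, leaving R2C1 = 3.
Column 1 already has 1, so R4C1 = 4.
Cage d needs two cells with difference 3, leaving R4C2 = 1.
4 is placed in row 4; hence R4C3 = 3.
Cage c needs sum 9, so R1C3 = 1.
Cage c has sum 9, leaving R1C4 = 3.
Cage c has sum 9, so R2C3 = 4.
The 4 cells of cage c must have sum 9, so R2C4 = 1.
The 3 cells of cage a must have product 24, so R3C4 = 4.
Row 1 now contains 3, leaving R1C2 = 4.
Row 3 already has 4, which forces R3C2 = 3.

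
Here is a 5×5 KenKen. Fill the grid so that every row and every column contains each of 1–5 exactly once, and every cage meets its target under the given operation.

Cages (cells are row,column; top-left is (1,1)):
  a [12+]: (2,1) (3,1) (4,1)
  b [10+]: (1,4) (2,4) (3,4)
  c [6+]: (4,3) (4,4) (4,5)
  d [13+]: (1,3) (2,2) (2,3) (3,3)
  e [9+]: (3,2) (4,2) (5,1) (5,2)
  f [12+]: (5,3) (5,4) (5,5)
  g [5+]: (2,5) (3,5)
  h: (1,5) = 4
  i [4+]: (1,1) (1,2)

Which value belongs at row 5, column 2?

1

Cage h is given, leaving (1,5) = 4.
Column 1 needs a 2, and only (5,1) is open for it.
The only place for 5 in row 4 is (4,1).
Row 4 needs a 4, and only (4,2) is open for it.
The 4 cells of cage e must have sum 9, so (3,2) = 2.
Row 3 already has 2, leaving (3,5) = 3.
4 is placed in column 2, which forces (5,2) = 1.
3 is placed in column 5, which forces (5,5) = 5.
Cage i needs two cells with sum 4, which forces (1,1) = 1.
1 is placed in column 2, leaving (1,2) = 3.
Cage a needs sum 12, leaving (2,1) = 3.
Column 2 now contains 3, which forces (2,2) = 5.
3 is placed in column 5, which forces (2,5) = 2.
3 is placed in row 3, which forces (3,1) = 4.
2 is placed in column 5; hence (4,5) = 1.
The 4 cells of cage d must have sum 13, leaving (1,3) = 2.
Cage b needs sum 10, so (1,4) = 5.
Cage d has sum 13; hence (2,3) = 1.
The 3 cells of cage b must have sum 10, so (2,4) = 4.
Cage d needs sum 13; hence (3,3) = 5.
The 3 cells of cage b must have sum 10, so (3,4) = 1.
Column 3 already has 2, which forces (4,3) = 3.
Row 4 already has 3, leaving (4,4) = 2.
3 is placed in column 3, leaving (5,3) = 4.
Column 4 already has 4, which forces (5,4) = 3.
The full grid is 1 3 2 5 4 / 3 5 1 4 2 / 4 2 5 1 3 / 5 4 3 2 1 / 2 1 4 3 5.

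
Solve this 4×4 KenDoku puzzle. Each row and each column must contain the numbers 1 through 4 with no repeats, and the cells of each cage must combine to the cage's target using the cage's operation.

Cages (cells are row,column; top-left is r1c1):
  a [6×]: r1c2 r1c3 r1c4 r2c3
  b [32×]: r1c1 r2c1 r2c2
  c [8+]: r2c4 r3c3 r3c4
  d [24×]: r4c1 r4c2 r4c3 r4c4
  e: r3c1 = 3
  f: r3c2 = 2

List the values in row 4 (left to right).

1 3 2 4

The 3 cells of cage b must have product 32, which forces r1c1 = 4.
Cage b needs product 32, leaving r2c1 = 2.
The 3 cells of cage b must have product 32, leaving r2c2 = 4.
Cage a needs product 6, which forces r2c3 = 1.
Row 2 now contains 1, leaving r2c4 = 3.
Cage e is a single given cell, so r3c1 = 3.
F is a freebie; hence r3c2 = 2.
Row 3 already has 2, leaving r3c3 = 4.
Row 3 now contains 4, leaving r3c4 = 1.
Column 1 now contains 3, leaving r4c1 = 1.
Row 4 already has 1, which forces r4c2 = 3.
Row 4 now contains 3, which forces r4c3 = 2.
Row 4 already has 2; hence r4c4 = 4.
3 is placed in column 2, so r1c2 = 1.
2 is placed in column 3; hence r1c3 = 3.
Column 4 already has 1, leaving r1c4 = 2.
The full grid is 4 1 3 2 / 2 4 1 3 / 3 2 4 1 / 1 3 2 4.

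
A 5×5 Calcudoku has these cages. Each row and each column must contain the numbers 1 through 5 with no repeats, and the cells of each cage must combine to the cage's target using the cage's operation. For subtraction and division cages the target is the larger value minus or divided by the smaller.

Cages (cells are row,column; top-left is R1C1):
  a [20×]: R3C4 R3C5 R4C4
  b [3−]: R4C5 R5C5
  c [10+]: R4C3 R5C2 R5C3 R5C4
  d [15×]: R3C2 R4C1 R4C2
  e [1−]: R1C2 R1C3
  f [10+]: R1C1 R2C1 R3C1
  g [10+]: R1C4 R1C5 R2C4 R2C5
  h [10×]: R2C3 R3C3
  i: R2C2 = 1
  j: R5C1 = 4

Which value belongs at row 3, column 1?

3

Cage i is a single given cell, leaving R2C2 = 1.
Cage j is given, leaving R5C1 = 4.
Cage d needs product 15; hence R4C1 = 1.
In row 4, 3 can only go at R4C2, so R4C2 = 3.
Column 2 already has 3, so R3C2 = 5.
Row 3 now contains 5, which forces R3C3 = 2.
2 is placed in column 3; hence R4C3 = 4.
5 is placed in column 2, leaving R5C2 = 2.
Column 2 now contains 2, so R1C2 = 4.
2 is placed in column 3, so R2C3 = 5.
Row 3 already has 2, which forces R3C1 = 3.
Cage a has product 20, which forces R4C4 = 5.
Cage b's pair has difference 3; hence R4C5 = 2.
The two cells of cage b must have difference 3; hence R5C5 = 5.
Cage f needs sum 10, which forces R1C1 = 5.
5 is placed in column 3, so R1C3 = 3.
Row 1 now contains 3, which forces R1C5 = 1.
5 is placed in row 2; hence R2C1 = 2.
1 is placed in column 5, so R3C5 = 4.
3 is placed in column 3, which forces R5C3 = 1.
Row 5 now contains 1; hence R5C4 = 3.
Row 1 already has 1, which forces R1C4 = 2.
3 is placed in column 4, leaving R2C4 = 4.
Column 5 already has 4, which forces R2C5 = 3.
Row 3 already has 4, so R3C4 = 1.
The full grid is 5 4 3 2 1 / 2 1 5 4 3 / 3 5 2 1 4 / 1 3 4 5 2 / 4 2 1 3 5.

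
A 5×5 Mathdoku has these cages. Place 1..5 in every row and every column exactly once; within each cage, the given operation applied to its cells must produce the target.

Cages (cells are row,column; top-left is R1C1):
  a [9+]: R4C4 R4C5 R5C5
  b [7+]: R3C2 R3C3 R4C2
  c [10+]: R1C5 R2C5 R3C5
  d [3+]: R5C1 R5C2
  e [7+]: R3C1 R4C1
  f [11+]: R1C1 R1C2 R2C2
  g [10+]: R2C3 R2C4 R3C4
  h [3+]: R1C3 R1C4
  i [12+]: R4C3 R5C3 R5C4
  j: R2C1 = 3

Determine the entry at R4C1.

5

J is a freebie, which forces R2C1 = 3.
The only place for 1 in column 1 is R5C1.
Row 5 now contains 1, leaving R5C2 = 2.
In column 1, 4 can only go at R1C1, so R1C1 = 4.
Cage f has sum 11, leaving R1C2 = 3.
Cage f has sum 11, which forces R2C2 = 4.
4 is placed in column 2, leaving R4C2 = 1.
1 is placed in column 2; hence R3C2 = 5.
Cage b has sum 7, which forces R3C3 = 1.
1 is placed in column 3, so R1C3 = 2.
Cage h needs two cells with sum 3, so R1C4 = 1.
Row 1 now contains 1, leaving R1C5 = 5.
Column 3 now contains 2, which forces R2C3 = 5.
5 is placed in row 2, leaving R2C4 = 2.
2 is placed in row 2, so R2C5 = 1.
Row 3 already has 5, so R3C1 = 2.
Cage e needs two cells with sum 7, which forces R4C1 = 5.
Cage g needs sum 10; hence R3C4 = 3.
The 3 cells of cage c must have sum 10; hence R3C5 = 4.
3 is placed in column 4, so R4C4 = 4.
Cage a needs sum 9, which forces R4C5 = 2.
The 3 cells of cage i must have sum 12; hence R5C4 = 5.
4 is placed in column 5, which forces R5C5 = 3.
4 is placed in row 4, so R4C3 = 3.
3 is placed in row 5; hence R5C3 = 4.
The full grid is 4 3 2 1 5 / 3 4 5 2 1 / 2 5 1 3 4 / 5 1 3 4 2 / 1 2 4 5 3.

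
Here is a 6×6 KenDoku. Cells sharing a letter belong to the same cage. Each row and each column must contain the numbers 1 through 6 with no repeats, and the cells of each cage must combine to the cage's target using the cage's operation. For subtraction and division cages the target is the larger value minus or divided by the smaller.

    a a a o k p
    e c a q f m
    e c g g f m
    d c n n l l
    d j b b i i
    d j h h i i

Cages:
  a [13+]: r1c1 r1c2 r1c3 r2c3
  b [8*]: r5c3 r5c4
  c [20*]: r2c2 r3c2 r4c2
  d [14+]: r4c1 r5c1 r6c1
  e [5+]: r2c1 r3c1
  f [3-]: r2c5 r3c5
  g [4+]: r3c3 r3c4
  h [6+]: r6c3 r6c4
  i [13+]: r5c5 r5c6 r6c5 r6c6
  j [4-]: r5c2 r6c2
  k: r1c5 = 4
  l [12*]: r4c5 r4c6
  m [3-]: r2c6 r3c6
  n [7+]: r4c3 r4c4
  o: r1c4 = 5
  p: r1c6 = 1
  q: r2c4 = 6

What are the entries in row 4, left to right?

5 1 3 4 6 2

O is a freebie, which forces r1c4 = 5.
Cage k is given, leaving r1c5 = 4.
Cage p is given; hence r1c6 = 1.
Q is a freebie, leaving r2c4 = 6.
Cage a has sum 13; hence r2c3 = 2.
Column 3 already has 2; hence r5c3 = 4.
Row 5 now contains 4, which forces r5c4 = 2.
4 is placed in column 3, leaving r6c3 = 5.
Cage h needs two cells with sum 6, leaving r6c4 = 1.
Cage g's pair has sum 4, leaving r3c3 = 1.
Column 4 now contains 1, which forces r3c4 = 3.
The two cells of cage n must have sum 7, leaving r4c3 = 3.
Column 4 now contains 1, so r4c4 = 4.
The two cells of cage j must have difference 4, so r5c2 = 6.
Row 6 now contains 1, which forces r6c2 = 2.
Row 6 now contains 2, leaving r6c5 = 3.
Cage a has sum 13, which forces r1c1 = 2.
Column 2 now contains 2, leaving r1c2 = 3.
3 is placed in column 3, leaving r1c3 = 6.
3 is placed in column 5, so r2c5 = 5.
5 is placed in row 2; hence r2c6 = 3.
Column 1 already has 2, so r3c1 = 4.
Row 3 now contains 4, leaving r3c2 = 5.
Cage f needs two cells with difference 3, leaving r3c5 = 2.
Row 3 now contains 2, so r3c6 = 6.
Cage d needs sum 14; hence r4c1 = 5.
5 is placed in column 2, so r4c2 = 1.
2 is placed in column 5, which forces r4c5 = 6.
Column 6 now contains 6, which forces r4c6 = 2.
The 3 cells of cage d must have sum 14; hence r5c1 = 3.
Cage i has sum 13, leaving r5c5 = 1.
Column 6 already has 3, which forces r5c6 = 5.
Row 6 already has 3, leaving r6c1 = 6.
Column 6 now contains 6, which forces r6c6 = 4.
Row 2 now contains 3, so r2c1 = 1.
Column 2 already has 1, so r2c2 = 4.
The full grid is 2 3 6 5 4 1 / 1 4 2 6 5 3 / 4 5 1 3 2 6 / 5 1 3 4 6 2 / 3 6 4 2 1 5 / 6 2 5 1 3 4.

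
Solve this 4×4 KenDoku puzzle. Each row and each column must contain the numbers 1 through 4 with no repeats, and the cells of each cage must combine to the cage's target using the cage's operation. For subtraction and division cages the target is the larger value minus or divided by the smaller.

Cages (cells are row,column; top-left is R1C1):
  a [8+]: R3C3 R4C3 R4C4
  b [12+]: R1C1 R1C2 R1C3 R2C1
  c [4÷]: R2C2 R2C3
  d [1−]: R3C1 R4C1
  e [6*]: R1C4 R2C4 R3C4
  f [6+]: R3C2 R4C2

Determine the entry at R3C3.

The only place for 2 in row 2 is R2C4.
The only place for 3 in row 2 is R2C1.
Row 1 needs a 1, and only R1C4 is open for it.
1 is placed in column 4, which forces R3C4 = 3.
3 is placed in column 4, leaving R4C4 = 4.
Cage f needs two cells with sum 6, leaving R3C2 = 4.
Cage a has sum 8, which forces R3C3 = 1.
4 is placed in row 4; hence R4C2 = 2.
The 3 cells of cage a must have sum 8, which forces R4C3 = 3.
2 is placed in column 2, which forces R1C2 = 3.
Column 2 now contains 4, so R2C2 = 1.
Column 3 now contains 1, so R2C3 = 4.
Row 3 already has 1, leaving R3C1 = 2.
Row 4 now contains 2, which forces R4C1 = 1.
2 is placed in column 1, leaving R1C1 = 4.
Column 3 already has 4, so R1C3 = 2.
The full grid is 4 3 2 1 / 3 1 4 2 / 2 4 1 3 / 1 2 3 4.

1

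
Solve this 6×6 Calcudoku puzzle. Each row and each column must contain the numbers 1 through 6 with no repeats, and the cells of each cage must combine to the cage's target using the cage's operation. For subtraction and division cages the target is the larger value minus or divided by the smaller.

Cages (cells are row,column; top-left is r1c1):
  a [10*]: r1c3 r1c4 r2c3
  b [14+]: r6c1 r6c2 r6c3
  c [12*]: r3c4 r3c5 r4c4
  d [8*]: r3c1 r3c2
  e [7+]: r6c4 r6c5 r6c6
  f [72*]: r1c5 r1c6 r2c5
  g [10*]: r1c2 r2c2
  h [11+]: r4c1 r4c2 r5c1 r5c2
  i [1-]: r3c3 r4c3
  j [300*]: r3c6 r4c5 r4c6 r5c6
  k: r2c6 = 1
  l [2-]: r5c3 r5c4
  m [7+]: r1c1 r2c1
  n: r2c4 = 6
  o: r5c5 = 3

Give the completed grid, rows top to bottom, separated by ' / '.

Cage n is given, which forces r2c4 = 6.
Cage k is a single given cell, which forces r2c6 = 1.
Cage j has product 300, so r4c5 = 5.
Cage o is a single given cell, leaving r5c5 = 3.
The 3 cells of cage f must have product 72, which forces r1c5 = 6.
Cage f has product 72, leaving r1c6 = 3.
Column 5 now contains 3, leaving r2c5 = 4.
The only place for 4 in row 1 is r1c1.
Cage m needs two cells with sum 7, so r2c1 = 3.
Column 1 already has 4; hence r3c1 = 2.
Cage d needs two cells with product 8, which forces r3c2 = 4.
4 is placed in row 3, so r3c4 = 3.
Row 3 now contains 2, leaving r3c5 = 1.
Column 5 already has 1, which forces r6c5 = 2.
Row 6 already has 2, so r6c6 = 4.
1 is placed in row 3, which forces r3c3 = 5.
5 is placed in row 3, so r3c6 = 6.
Cage h needs sum 11, so r4c1 = 1.
The 4 cells of cage h must have sum 11; hence r4c2 = 3.
The 3 cells of cage c must have product 12, which forces r4c4 = 4.
Column 6 already has 6, which forces r4c6 = 2.
Column 4 already has 4, so r5c4 = 2.
Column 6 already has 2, leaving r5c6 = 5.
4 is placed in row 6, so r6c4 = 1.
Cage a has product 10; hence r1c3 = 1.
Column 4 now contains 1, which forces r1c4 = 5.
Column 3 already has 5, leaving r2c3 = 2.
Row 4 now contains 4, so r4c3 = 6.
Row 5 now contains 5, which forces r5c1 = 6.
Row 5 already has 2; hence r5c2 = 1.
Cage l's pair has difference 2; hence r5c3 = 4.
6 is placed in column 1, which forces r6c1 = 5.
Row 6 now contains 5, leaving r6c2 = 6.
The 3 cells of cage b must have sum 14, leaving r6c3 = 3.
Row 1 already has 5, so r1c2 = 2.
Row 2 now contains 2, so r2c2 = 5.

4 2 1 5 6 3 / 3 5 2 6 4 1 / 2 4 5 3 1 6 / 1 3 6 4 5 2 / 6 1 4 2 3 5 / 5 6 3 1 2 4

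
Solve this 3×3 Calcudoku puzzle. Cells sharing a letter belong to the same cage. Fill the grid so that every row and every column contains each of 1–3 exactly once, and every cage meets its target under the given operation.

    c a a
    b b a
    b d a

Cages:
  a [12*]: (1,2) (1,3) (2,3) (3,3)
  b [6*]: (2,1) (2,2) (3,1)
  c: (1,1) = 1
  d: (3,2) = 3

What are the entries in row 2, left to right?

C is a freebie; hence (1,1) = 1.
The 4 cells of cage a must have product 12, so (1,2) = 2.
Row 1 already has 1, which forces (1,3) = 3.
D is a freebie, so (3,2) = 3.
The 3 cells of cage b must have product 6, leaving (2,1) = 3.
Column 2 already has 3, so (2,2) = 1.
Row 2 now contains 1, leaving (2,3) = 2.
Row 3 now contains 3, leaving (3,1) = 2.
2 is placed in column 3; hence (3,3) = 1.
Completed grid: 1 2 3 / 3 1 2 / 2 3 1.

3 1 2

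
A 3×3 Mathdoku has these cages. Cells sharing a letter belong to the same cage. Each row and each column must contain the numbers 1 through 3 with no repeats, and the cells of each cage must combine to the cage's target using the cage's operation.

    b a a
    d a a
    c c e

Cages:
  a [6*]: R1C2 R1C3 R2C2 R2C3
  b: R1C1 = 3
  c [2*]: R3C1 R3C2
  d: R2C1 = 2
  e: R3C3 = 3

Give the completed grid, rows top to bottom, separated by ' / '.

Cage b is given; hence R1C1 = 3.
D is a freebie, which forces R2C1 = 2.
2 is placed in column 1, which forces R3C1 = 1.
Row 3 now contains 1, leaving R3C2 = 2.
E is a freebie, leaving R3C3 = 3.
2 is placed in column 2; hence R1C2 = 1.
Cage a needs product 6, which forces R1C3 = 2.
Cage a has product 6, which forces R2C2 = 3.
Column 3 now contains 3, which forces R2C3 = 1.

3 1 2 / 2 3 1 / 1 2 3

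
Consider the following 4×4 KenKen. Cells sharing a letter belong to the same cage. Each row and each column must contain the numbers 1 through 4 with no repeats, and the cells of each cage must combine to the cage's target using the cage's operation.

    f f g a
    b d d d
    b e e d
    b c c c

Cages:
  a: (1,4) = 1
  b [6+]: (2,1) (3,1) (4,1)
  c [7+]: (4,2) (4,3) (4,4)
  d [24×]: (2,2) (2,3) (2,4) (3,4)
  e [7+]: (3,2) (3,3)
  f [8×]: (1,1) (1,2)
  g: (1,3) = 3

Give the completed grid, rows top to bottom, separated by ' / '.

4 2 3 1 / 2 4 1 3 / 1 3 4 2 / 3 1 2 4

G is a freebie; hence (1,3) = 3.
Cage a is given, leaving (1,4) = 1.
Column 3 already has 3, so (3,3) = 4.
4 is placed in row 3, so (3,2) = 3.
Row 3 already has 3, which forces (3,4) = 2.
Column 4 already has 2, which forces (4,4) = 4.
Cage d needs product 24, which forces (2,2) = 4.
The 4 cells of cage d must have product 24; hence (2,3) = 1.
Column 4 already has 4, which forces (2,4) = 3.
Row 3 now contains 2, so (3,1) = 1.
1 is placed in column 3, leaving (4,3) = 2.
The two cells of cage f must have product 8, which forces (1,1) = 4.
Column 2 already has 4, leaving (1,2) = 2.
3 is placed in row 2, so (2,1) = 2.
2 is placed in row 4; hence (4,1) = 3.
2 is placed in row 4, which forces (4,2) = 1.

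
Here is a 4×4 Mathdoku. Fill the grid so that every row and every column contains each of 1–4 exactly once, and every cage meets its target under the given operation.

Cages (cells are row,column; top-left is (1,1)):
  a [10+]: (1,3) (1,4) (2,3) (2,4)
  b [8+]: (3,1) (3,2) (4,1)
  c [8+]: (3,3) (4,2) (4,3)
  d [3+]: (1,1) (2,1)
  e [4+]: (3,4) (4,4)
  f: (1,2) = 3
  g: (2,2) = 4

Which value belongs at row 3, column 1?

4

Cage f is a single given cell, so (1,2) = 3.
Cage g is a single given cell, so (2,2) = 4.
In column 4, 4 can only go at (1,4), so (1,4) = 4.
Column 4 needs a 2, and only (2,4) is open for it.
Cage d needs two cells with sum 3, so (1,1) = 2.
The 4 cells of cage a must have sum 10; hence (1,3) = 1.
2 is placed in row 2, leaving (2,1) = 1.
The 4 cells of cage a must have sum 10, leaving (2,3) = 3.
3 is placed in column 3, so (4,3) = 4.
Cage b needs sum 8, which forces (3,1) = 4.
Cage b needs sum 8, leaving (3,2) = 1.
Column 3 now contains 4, which forces (3,3) = 2.
Row 3 now contains 1; hence (3,4) = 3.
Row 4 already has 4; hence (4,1) = 3.
Cage c needs sum 8, leaving (4,2) = 2.
3 is placed in column 4, leaving (4,4) = 1.
Filled in: 2 3 1 4 / 1 4 3 2 / 4 1 2 3 / 3 2 4 1.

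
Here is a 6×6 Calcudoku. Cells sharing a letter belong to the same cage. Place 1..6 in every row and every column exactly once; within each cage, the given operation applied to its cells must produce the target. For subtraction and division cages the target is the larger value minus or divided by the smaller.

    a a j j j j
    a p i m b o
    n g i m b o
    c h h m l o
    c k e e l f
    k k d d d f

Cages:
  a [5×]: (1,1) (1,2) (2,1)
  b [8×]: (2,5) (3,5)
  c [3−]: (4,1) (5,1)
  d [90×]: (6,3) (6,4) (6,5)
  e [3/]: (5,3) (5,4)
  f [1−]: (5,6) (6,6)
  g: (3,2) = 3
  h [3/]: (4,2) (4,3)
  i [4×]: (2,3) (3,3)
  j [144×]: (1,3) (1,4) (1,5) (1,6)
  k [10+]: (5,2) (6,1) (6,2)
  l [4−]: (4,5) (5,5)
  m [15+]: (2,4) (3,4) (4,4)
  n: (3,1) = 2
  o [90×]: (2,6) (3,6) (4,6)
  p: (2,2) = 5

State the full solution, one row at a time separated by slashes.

The 3 cells of cage a must have product 5, which forces (1,1) = 5.
Cage a needs product 5, leaving (1,2) = 1.
The 3 cells of cage a must have product 5, which forces (2,1) = 1.
Cage p is given; hence (2,2) = 5.
1 is placed in row 2, so (2,3) = 4.
4 is placed in row 2, which forces (2,4) = 6.
4 is placed in row 2, which forces (2,5) = 2.
Row 2 now contains 6, so (2,6) = 3.
N is a freebie; hence (3,1) = 2.
Cage g is given, which forces (3,2) = 3.
Column 3 now contains 4, leaving (3,3) = 1.
2 is placed in column 5, which forces (3,5) = 4.
4 is placed in row 3; hence (3,4) = 5.
5 is placed in row 3; hence (3,6) = 6.
The 3 cells of cage m must have sum 15, leaving (4,4) = 4.
Column 6 now contains 6, so (4,6) = 5.
The 3 cells of cage k must have sum 10, leaving (5,2) = 4.
Cage k needs sum 10, which forces (6,1) = 4.
Cage k needs sum 10, so (6,2) = 2.
Column 4 already has 5, which forces (6,4) = 3.
2 is placed in row 6, so (6,6) = 1.
Column 4 already has 3, which forces (1,4) = 2.
Cage j needs product 144, which forces (1,6) = 4.
2 is placed in column 2; hence (4,2) = 6.
The two cells of cage h must have quotient 3, which forces (4,3) = 2.
Row 4 already has 5; hence (4,5) = 1.
Column 4 already has 2, so (5,4) = 1.
The two cells of cage l must have difference 4, so (5,5) = 5.
1 is placed in column 6; hence (5,6) = 2.
Column 5 now contains 5, which forces (6,5) = 6.
The 4 cells of cage j must have product 144, leaving (1,3) = 6.
Column 5 now contains 6, so (1,5) = 3.
Row 4 already has 6, so (4,1) = 3.
Cage c needs two cells with difference 3; hence (5,1) = 6.
Cage e's pair has quotient 3; hence (5,3) = 3.
Row 6 already has 6, so (6,3) = 5.

5 1 6 2 3 4 / 1 5 4 6 2 3 / 2 3 1 5 4 6 / 3 6 2 4 1 5 / 6 4 3 1 5 2 / 4 2 5 3 6 1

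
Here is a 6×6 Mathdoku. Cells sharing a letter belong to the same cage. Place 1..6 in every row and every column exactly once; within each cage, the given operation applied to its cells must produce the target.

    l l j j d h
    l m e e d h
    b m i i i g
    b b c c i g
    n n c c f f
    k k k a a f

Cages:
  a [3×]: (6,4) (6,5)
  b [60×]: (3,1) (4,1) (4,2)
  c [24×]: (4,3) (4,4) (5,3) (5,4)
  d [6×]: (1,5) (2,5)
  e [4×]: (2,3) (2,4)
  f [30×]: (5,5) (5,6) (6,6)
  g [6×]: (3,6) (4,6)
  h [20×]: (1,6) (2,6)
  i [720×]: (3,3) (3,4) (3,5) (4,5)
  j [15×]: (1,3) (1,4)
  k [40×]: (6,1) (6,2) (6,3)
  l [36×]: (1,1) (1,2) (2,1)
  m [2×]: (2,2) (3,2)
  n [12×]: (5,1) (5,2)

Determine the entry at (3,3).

5

Cage i has product 720, leaving (4,5) = 6.
The only place for 1 in row 1 is (1,1).
The 3 cells of cage l must have product 36, leaving (1,2) = 6.
Cage l has product 36, leaving (2,1) = 6.
Row 1 needs a 2, and only (1,5) is open for it.
Column 5 now contains 2, which forces (2,5) = 3.
3 is placed in column 5; hence (6,5) = 1.
1 is placed in column 5, leaving (5,5) = 5.
Row 6 already has 1, so (6,4) = 3.
Cage j needs two cells with product 15; hence (1,3) = 3.
Column 4 already has 3, leaving (1,4) = 5.
5 is placed in row 1, leaving (1,6) = 4.
4 is placed in column 6; hence (2,6) = 5.
Column 4 now contains 5; hence (3,4) = 6.
Column 5 now contains 5; hence (3,5) = 4.
Row 3 now contains 6, which forces (3,3) = 5.
The 4 cells of cage c must have product 24, so (5,3) = 6.
5 is placed in row 3, so (3,1) = 3.
3 is placed in row 3, so (3,6) = 2.
Column 6 already has 2, so (4,6) = 3.
Column 1 already has 3, which forces (5,1) = 4.
4 is placed in row 5; hence (5,2) = 3.
Column 6 now contains 3, so (5,6) = 1.
Column 6 already has 2; hence (6,6) = 6.
The two cells of cage m must have product 2; hence (2,2) = 2.
Row 3 already has 2, so (3,2) = 1.
4 is placed in column 1; hence (4,1) = 5.
Cage b has product 60, which forces (4,2) = 4.
Cage c needs product 24, which forces (4,3) = 2.
Cage c has product 24; hence (4,4) = 1.
Row 5 already has 1; hence (5,4) = 2.
Column 1 now contains 5; hence (6,1) = 2.
Column 2 already has 4, which forces (6,2) = 5.
Column 3 now contains 2, so (6,3) = 4.
4 is placed in column 3, which forces (2,3) = 1.
Column 4 already has 1, which forces (2,4) = 4.
Completed grid: 1 6 3 5 2 4 / 6 2 1 4 3 5 / 3 1 5 6 4 2 / 5 4 2 1 6 3 / 4 3 6 2 5 1 / 2 5 4 3 1 6.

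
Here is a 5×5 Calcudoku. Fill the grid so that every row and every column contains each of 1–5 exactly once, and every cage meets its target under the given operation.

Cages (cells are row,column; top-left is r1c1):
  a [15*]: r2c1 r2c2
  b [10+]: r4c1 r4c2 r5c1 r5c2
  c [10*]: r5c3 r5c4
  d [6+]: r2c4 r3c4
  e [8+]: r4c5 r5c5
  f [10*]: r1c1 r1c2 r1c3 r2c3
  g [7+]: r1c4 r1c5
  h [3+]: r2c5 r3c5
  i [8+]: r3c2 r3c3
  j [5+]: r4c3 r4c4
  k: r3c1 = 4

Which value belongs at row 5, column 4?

5

Cage f needs product 10, leaving r2c3 = 1.
Row 2 already has 1, leaving r2c5 = 2.
K is a freebie; hence r3c1 = 4.
Column 5 already has 2; hence r3c5 = 1.
Cage d needs two cells with sum 6, which forces r2c4 = 4.
Cage d needs two cells with sum 6, which forces r3c4 = 2.
Column 4 now contains 2, so r5c4 = 5.
Row 5 already has 5, which forces r5c5 = 3.
Column 4 now contains 2; hence r1c4 = 3.
Cage g's pair has sum 7, which forces r1c5 = 4.
3 is placed in column 4; hence r4c4 = 1.
Column 5 now contains 3, so r4c5 = 5.
Row 5 already has 5, which forces r5c3 = 2.
Column 3 now contains 2; hence r1c3 = 5.
5 is placed in column 3; hence r3c3 = 3.
Column 3 now contains 2; hence r4c3 = 4.
Row 5 already has 2, leaving r5c1 = 1.
Cage b needs sum 10; hence r5c2 = 4.
Column 1 already has 1, leaving r1c1 = 2.
Cage f needs product 10, which forces r1c2 = 1.
3 is placed in row 3, which forces r3c2 = 5.
Column 1 now contains 2, so r4c1 = 3.
Row 4 already has 3, which forces r4c2 = 2.
Column 1 now contains 3, which forces r2c1 = 5.
5 is placed in column 2, leaving r2c2 = 3.
Filled in: 2 1 5 3 4 / 5 3 1 4 2 / 4 5 3 2 1 / 3 2 4 1 5 / 1 4 2 5 3.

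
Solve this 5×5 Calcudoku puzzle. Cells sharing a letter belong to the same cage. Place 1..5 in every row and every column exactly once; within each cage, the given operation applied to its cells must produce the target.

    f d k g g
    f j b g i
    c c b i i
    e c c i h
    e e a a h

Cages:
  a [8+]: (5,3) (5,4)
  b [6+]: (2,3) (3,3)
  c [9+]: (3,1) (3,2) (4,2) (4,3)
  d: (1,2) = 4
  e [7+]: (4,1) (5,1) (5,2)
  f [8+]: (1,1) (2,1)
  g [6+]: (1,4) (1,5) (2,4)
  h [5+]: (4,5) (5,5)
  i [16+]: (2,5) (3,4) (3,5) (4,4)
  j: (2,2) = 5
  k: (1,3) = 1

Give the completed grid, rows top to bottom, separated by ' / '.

5 4 1 2 3 / 3 5 4 1 2 / 1 3 2 4 5 / 4 2 3 5 1 / 2 1 5 3 4

Cage d is a single given cell, leaving (1,2) = 4.
Cage k is a single given cell, leaving (1,3) = 1.
J is a freebie, leaving (2,2) = 5.
Cage f needs two cells with sum 8, leaving (1,1) = 5.
5 is placed in row 2, leaving (2,1) = 3.
Cage g has sum 6, which forces (2,4) = 1.
The only place for 3 in column 2 is (3,2).
3 is placed in row 3, which forces (3,5) = 5.
Row 3 needs a 1, and only (3,1) is open for it.
The 3 cells of cage e must have sum 7, which forces (5,2) = 1.
Column 2 now contains 1, leaving (4,2) = 2.
Cage c needs sum 9; hence (4,3) = 3.
Row 4 already has 3, leaving (4,4) = 5.
Row 4 already has 3, so (4,5) = 1.
Column 3 now contains 3, so (5,3) = 5.
Column 4 now contains 5, so (5,4) = 3.
Column 4 already has 3, which forces (1,4) = 2.
The 3 cells of cage g must have sum 6, so (1,5) = 3.
Column 4 now contains 2; hence (3,4) = 4.
Row 4 now contains 2, leaving (4,1) = 4.
The 3 cells of cage e must have sum 7, which forces (5,1) = 2.
The two cells of cage h must have sum 5; hence (5,5) = 4.
Cage b needs two cells with sum 6; hence (2,3) = 4.
Column 5 already has 4, leaving (2,5) = 2.
Row 3 now contains 4, which forces (3,3) = 2.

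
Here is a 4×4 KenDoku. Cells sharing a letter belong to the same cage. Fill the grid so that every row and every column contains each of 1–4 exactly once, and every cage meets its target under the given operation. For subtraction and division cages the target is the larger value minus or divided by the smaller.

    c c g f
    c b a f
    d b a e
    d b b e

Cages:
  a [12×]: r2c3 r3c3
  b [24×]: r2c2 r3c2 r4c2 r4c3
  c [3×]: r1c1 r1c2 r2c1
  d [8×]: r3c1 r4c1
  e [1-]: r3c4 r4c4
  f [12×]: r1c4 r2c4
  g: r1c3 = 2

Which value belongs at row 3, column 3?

The 3 cells of cage c must have product 3, so r1c1 = 3.
The 3 cells of cage c must have product 3, so r1c2 = 1.
Cage g is a single given cell; hence r1c3 = 2.
Row 1 now contains 3, so r1c4 = 4.
Cage c needs product 3, leaving r2c1 = 1.
Column 4 now contains 4, so r2c4 = 3.
Row 2 now contains 3, leaving r2c3 = 4.
Cage a's pair has product 12; hence r3c3 = 3.
Cage b needs product 24, so r4c3 = 1.
Row 4 already has 1; hence r4c4 = 2.
Row 2 now contains 4, which forces r2c2 = 2.
Cage d needs two cells with product 8, so r3c1 = 2.
Cage b has product 24, which forces r3c2 = 4.
Column 4 already has 2, leaving r3c4 = 1.
Row 4 already has 2, so r4c1 = 4.
Cage b needs product 24; hence r4c2 = 3.
The full grid is 3 1 2 4 / 1 2 4 3 / 2 4 3 1 / 4 3 1 2.

3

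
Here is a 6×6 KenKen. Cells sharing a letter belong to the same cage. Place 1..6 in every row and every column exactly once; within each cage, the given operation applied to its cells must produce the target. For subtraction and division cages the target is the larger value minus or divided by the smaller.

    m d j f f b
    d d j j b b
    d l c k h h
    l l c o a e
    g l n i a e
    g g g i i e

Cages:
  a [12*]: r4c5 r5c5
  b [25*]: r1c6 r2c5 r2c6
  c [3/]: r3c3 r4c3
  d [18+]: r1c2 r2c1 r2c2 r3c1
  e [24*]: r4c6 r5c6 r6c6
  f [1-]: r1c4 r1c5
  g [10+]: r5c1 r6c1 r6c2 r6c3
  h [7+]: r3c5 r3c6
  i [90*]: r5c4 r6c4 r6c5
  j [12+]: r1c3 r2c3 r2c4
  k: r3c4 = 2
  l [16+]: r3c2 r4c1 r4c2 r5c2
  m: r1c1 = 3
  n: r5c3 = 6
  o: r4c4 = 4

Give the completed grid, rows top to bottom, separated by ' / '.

3 6 4 1 2 5 / 4 3 2 6 5 1 / 5 4 3 2 1 6 / 6 5 1 4 3 2 / 2 1 6 5 4 3 / 1 2 5 3 6 4

M is a freebie, which forces r1c1 = 3.
Cage b has product 25; hence r1c6 = 5.
The 3 cells of cage b must have product 25, so r2c5 = 5.
The 3 cells of cage b must have product 25, leaving r2c6 = 1.
K is a freebie; hence r3c4 = 2.
Cage o is given, so r4c4 = 4.
Cage n is given, leaving r5c3 = 6.
The two cells of cage f must have difference 1, leaving r1c4 = 1.
The two cells of cage f must have difference 1, which forces r1c5 = 2.
The 3 cells of cage j must have sum 12, so r2c4 = 6.
Column 5 now contains 2, leaving r5c5 = 4.
The 4 cells of cage d must have sum 18; hence r1c2 = 6.
Row 1 now contains 2; hence r1c3 = 4.
Cage j needs sum 12, which forces r2c3 = 2.
The two cells of cage a must have product 12, leaving r4c5 = 3.
3 is placed in row 4, which forces r4c6 = 2.
Column 6 now contains 2, which forces r5c6 = 3.
Cage i needs product 90, leaving r6c5 = 6.
The 3 cells of cage e must have product 24; hence r6c6 = 4.
Row 2 now contains 2; hence r2c1 = 4.
The 4 cells of cage d must have sum 18; hence r2c2 = 3.
Cage d needs sum 18, leaving r3c1 = 5.
Column 2 now contains 3, which forces r3c2 = 4.
Cage c's pair has quotient 3, so r3c3 = 3.
Column 5 already has 3, so r3c5 = 1.
Column 6 now contains 4, so r3c6 = 6.
Cage l has sum 16, which forces r4c1 = 6.
3 is placed in row 4, which forces r4c3 = 1.
Row 5 already has 3; hence r5c4 = 5.
Column 1 now contains 5, leaving r6c1 = 1.
Row 6 already has 1; hence r6c2 = 2.
Column 3 now contains 1, leaving r6c3 = 5.
Cage i has product 90, leaving r6c4 = 3.
Row 4 already has 1, so r4c2 = 5.
1 is placed in column 1, so r5c1 = 2.
Column 2 already has 2, which forces r5c2 = 1.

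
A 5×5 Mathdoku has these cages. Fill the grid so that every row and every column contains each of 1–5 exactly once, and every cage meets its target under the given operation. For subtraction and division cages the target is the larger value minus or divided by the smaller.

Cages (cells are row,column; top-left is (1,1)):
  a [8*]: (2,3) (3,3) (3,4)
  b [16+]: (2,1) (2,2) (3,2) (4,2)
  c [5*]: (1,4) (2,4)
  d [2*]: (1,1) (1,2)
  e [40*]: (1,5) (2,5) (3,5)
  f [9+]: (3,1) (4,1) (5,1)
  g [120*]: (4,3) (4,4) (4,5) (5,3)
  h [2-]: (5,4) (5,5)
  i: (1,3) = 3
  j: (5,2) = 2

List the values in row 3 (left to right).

3 5 1 4 2

Cage i is given, so (1,3) = 3.
Cage j is a single given cell, which forces (5,2) = 2.
The two cells of cage d must have product 2; hence (1,1) = 2.
Column 2 now contains 2, so (1,2) = 1.
Row 1 already has 1, leaving (1,4) = 5.
Row 1 now contains 5; hence (1,5) = 4.
Cage b needs sum 16, so (2,1) = 4.
Column 4 now contains 5, so (2,4) = 1.
Column 4 already has 1, so (5,4) = 3.
Row 2 already has 1, leaving (2,3) = 2.
2 is placed in row 2, which forces (2,5) = 5.
Cage a has product 8, leaving (3,3) = 1.
Cage a needs product 8, which forces (3,4) = 4.
Column 5 now contains 5; hence (3,5) = 2.
4 is placed in column 4, which forces (4,4) = 2.
Cage g needs product 120, which forces (4,5) = 3.
Column 5 now contains 5, which forces (5,5) = 1.
Row 2 now contains 5, leaving (2,2) = 3.
Cage f needs sum 9, leaving (3,1) = 3.
Cage b needs sum 16, so (3,2) = 5.
Cage f needs sum 9; hence (4,1) = 1.
Cage b needs sum 16, leaving (4,2) = 4.
4 is placed in row 4, so (4,3) = 5.
Row 5 now contains 1, which forces (5,1) = 5.
Column 3 already has 5, which forces (5,3) = 4.
Filled in: 2 1 3 5 4 / 4 3 2 1 5 / 3 5 1 4 2 / 1 4 5 2 3 / 5 2 4 3 1.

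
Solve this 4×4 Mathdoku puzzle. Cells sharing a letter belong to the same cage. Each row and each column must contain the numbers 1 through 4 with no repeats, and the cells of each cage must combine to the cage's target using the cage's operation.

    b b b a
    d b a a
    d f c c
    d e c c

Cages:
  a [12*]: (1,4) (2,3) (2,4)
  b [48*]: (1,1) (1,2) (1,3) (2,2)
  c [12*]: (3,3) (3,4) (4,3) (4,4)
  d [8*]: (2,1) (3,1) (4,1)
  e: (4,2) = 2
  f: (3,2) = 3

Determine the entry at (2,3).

Cage f is a single given cell, so (3,2) = 3.
Cage e is given, so (4,2) = 2.
Cage b has product 48, so (1,2) = 1.
2 is placed in column 2, leaving (2,2) = 4.
Row 1 needs a 2, and only (1,4) is open for it.
The 3 cells of cage a must have product 12, which forces (2,3) = 2.
Cage a has product 12, which forces (2,4) = 3.
3 is placed in column 4; hence (4,4) = 1.
Row 2 already has 2, leaving (2,1) = 1.
Cage d has product 8; hence (3,1) = 2.
Cage c has product 12; hence (3,3) = 1.
1 is placed in column 4, so (3,4) = 4.
Row 4 now contains 1, which forces (4,1) = 4.
Row 4 now contains 1, which forces (4,3) = 3.
Column 1 already has 4; hence (1,1) = 3.
3 is placed in column 3; hence (1,3) = 4.
Filled in: 3 1 4 2 / 1 4 2 3 / 2 3 1 4 / 4 2 3 1.

2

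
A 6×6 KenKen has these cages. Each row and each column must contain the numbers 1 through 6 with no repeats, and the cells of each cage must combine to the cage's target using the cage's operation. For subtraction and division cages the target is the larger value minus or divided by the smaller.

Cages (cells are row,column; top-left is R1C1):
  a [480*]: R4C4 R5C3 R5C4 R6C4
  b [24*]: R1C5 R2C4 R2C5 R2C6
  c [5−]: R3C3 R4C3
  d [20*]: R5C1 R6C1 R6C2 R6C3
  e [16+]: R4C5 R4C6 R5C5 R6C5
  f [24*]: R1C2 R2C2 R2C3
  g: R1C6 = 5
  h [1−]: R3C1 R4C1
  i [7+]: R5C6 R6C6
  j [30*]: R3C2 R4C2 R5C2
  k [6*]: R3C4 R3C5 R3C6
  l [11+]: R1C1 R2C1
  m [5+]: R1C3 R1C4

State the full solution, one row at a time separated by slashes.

G is a freebie; hence R1C6 = 5.
Cage a needs product 480, leaving R5C3 = 4.
5 is placed in row 1, which forces R1C1 = 6.
The two cells of cage l must have sum 11; hence R2C1 = 5.
Row 3 needs a 4, and only R3C1 is open for it.
The two cells of cage h must have difference 1, so R4C1 = 3.
The 4 cells of cage d must have product 20, leaving R5C1 = 2.
4 is placed in column 1, leaving R6C1 = 1.
In row 3, 5 can only go at R3C2, so R3C2 = 5.
5 is placed in column 2, leaving R6C2 = 2.
The 4 cells of cage d must have product 20, leaving R6C3 = 5.
In row 3, 6 can only go at R3C3, so R3C3 = 6.
Column 3 now contains 6, leaving R4C3 = 1.
1 is placed in column 3; hence R2C3 = 2.
1 is placed in row 4, which forces R4C2 = 6.
Cage j needs product 30, leaving R5C2 = 1.
Row 5 already has 1, leaving R5C6 = 3.
Column 3 now contains 2; hence R1C3 = 3.
The two cells of cage m must have sum 5, so R1C4 = 2.
2 is placed in row 1, which forces R1C5 = 1.
Cage e needs sum 16, which forces R5C5 = 6.
Cage i's pair has sum 7, leaving R6C6 = 4.
3 is placed in row 1, leaving R1C2 = 4.
The 3 cells of cage f must have product 24, so R2C2 = 3.
The 4 cells of cage b must have product 24, leaving R2C5 = 4.
The 4 cells of cage a must have product 480, so R4C4 = 4.
Cage e needs sum 16, which forces R4C5 = 5.
4 is placed in column 6; hence R4C6 = 2.
Row 5 now contains 6; hence R5C4 = 5.
Row 6 now contains 4, which forces R6C4 = 6.
Row 6 now contains 4, which forces R6C5 = 3.
Column 4 now contains 6, which forces R2C4 = 1.
Cage b has product 24, so R2C6 = 6.
Cage k has product 6; hence R3C4 = 3.
Column 5 now contains 3, so R3C5 = 2.
Column 6 now contains 2, leaving R3C6 = 1.

6 4 3 2 1 5 / 5 3 2 1 4 6 / 4 5 6 3 2 1 / 3 6 1 4 5 2 / 2 1 4 5 6 3 / 1 2 5 6 3 4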